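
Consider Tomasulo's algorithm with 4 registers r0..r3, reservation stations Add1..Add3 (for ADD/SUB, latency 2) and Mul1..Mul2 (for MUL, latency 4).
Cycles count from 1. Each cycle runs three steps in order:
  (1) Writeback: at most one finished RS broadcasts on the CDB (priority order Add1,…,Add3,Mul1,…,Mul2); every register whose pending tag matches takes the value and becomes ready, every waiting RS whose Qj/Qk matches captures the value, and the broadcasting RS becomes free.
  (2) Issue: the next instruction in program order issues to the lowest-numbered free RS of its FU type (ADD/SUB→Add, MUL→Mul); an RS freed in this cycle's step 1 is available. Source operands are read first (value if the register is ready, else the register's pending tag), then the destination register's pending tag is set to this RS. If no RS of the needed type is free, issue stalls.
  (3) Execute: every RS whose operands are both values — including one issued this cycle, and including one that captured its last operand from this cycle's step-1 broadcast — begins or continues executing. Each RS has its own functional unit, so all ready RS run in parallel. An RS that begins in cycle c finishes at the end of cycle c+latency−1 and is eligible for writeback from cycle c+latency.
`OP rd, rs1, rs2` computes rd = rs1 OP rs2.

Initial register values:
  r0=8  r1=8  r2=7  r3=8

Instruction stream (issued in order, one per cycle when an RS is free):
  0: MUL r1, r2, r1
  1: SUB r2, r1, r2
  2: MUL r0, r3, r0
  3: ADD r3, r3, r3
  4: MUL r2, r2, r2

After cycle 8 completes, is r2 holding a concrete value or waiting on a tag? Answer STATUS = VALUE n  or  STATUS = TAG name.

c1: issue MUL r1<-Mul1 | r0:8,r1:Mul1,r2:7,r3:8
c2: issue SUB r2<-Add1 | r0:8,r1:Mul1,r2:Add1,r3:8
c3: issue MUL r0<-Mul2 | r0:Mul2,r1:Mul1,r2:Add1,r3:8
c4: issue ADD r3<-Add2 | r0:Mul2,r1:Mul1,r2:Add1,r3:Add2
c5: CDB Mul1=56; issue MUL r2<-Mul1 | r0:Mul2,r1:56,r2:Mul1,r3:Add2
c6: CDB Add2=16 | r0:Mul2,r1:56,r2:Mul1,r3:16
c7: CDB Add1=49 | r0:Mul2,r1:56,r2:Mul1,r3:16
c8: CDB Mul2=64 | r0:64,r1:56,r2:Mul1,r3:16

STATUS = TAG Mul1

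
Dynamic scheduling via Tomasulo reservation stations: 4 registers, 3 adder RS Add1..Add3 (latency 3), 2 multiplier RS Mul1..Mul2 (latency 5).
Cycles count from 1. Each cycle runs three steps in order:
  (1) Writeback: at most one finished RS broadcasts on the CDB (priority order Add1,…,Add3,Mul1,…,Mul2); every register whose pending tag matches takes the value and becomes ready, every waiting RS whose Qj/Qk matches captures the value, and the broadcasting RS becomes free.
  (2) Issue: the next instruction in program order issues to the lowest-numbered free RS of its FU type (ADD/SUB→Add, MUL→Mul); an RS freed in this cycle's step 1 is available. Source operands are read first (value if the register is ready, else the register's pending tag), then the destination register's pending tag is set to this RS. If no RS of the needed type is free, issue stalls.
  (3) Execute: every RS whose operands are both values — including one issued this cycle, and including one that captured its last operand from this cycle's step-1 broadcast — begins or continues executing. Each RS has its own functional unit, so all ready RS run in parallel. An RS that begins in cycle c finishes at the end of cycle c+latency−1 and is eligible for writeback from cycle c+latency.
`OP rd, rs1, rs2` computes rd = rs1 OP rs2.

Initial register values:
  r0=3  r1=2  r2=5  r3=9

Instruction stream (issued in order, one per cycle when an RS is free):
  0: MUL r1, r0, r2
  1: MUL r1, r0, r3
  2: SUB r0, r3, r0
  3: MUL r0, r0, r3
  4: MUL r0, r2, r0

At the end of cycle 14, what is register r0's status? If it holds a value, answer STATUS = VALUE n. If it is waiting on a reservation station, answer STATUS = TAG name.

c1: issue MUL r1<-Mul1 | r0:3,r1:Mul1,r2:5,r3:9
c2: issue MUL r1<-Mul2 | r0:3,r1:Mul2,r2:5,r3:9
c3: issue SUB r0<-Add1 | r0:Add1,r1:Mul2,r2:5,r3:9
c4: stall | r0:Add1,r1:Mul2,r2:5,r3:9
c5: stall | r0:Add1,r1:Mul2,r2:5,r3:9
c6: CDB Add1=6; stall | r0:6,r1:Mul2,r2:5,r3:9
c7: CDB Mul1=15; issue MUL r0<-Mul1 | r0:Mul1,r1:Mul2,r2:5,r3:9
c8: CDB Mul2=27; issue MUL r0<-Mul2 | r0:Mul2,r1:27,r2:5,r3:9
c9: - | r0:Mul2,r1:27,r2:5,r3:9
c10: - | r0:Mul2,r1:27,r2:5,r3:9
c11: - | r0:Mul2,r1:27,r2:5,r3:9
c12: CDB Mul1=54 | r0:Mul2,r1:27,r2:5,r3:9
c13: - | r0:Mul2,r1:27,r2:5,r3:9
c14: - | r0:Mul2,r1:27,r2:5,r3:9

STATUS = TAG Mul2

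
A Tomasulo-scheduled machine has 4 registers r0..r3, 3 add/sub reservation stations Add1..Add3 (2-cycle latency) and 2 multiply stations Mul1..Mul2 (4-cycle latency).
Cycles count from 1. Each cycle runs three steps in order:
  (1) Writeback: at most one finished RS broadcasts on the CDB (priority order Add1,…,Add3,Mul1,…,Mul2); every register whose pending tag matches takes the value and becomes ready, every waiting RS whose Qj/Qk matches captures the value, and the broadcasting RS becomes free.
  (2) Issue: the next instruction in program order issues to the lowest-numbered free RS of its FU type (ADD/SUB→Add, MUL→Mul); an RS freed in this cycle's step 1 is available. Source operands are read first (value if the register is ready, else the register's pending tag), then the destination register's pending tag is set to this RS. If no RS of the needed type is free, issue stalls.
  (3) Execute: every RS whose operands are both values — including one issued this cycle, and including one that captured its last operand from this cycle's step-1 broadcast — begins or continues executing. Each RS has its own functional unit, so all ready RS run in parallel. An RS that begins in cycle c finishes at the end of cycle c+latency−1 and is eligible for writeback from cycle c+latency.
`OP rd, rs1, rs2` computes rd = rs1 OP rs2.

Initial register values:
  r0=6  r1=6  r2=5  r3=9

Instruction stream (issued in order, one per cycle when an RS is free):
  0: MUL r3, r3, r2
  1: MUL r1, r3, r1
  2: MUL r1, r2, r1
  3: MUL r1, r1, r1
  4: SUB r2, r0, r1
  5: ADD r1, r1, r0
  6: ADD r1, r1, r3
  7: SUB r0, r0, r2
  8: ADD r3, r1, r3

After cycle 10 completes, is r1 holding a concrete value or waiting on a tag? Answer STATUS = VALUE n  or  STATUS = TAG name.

STATUS = TAG Mul2

cycle 1: issue MUL r3<-Mul1 // r0:6,r1:6,r2:5,r3:Mul1
cycle 2: issue MUL r1<-Mul2 // r0:6,r1:Mul2,r2:5,r3:Mul1
cycle 3: stall // r0:6,r1:Mul2,r2:5,r3:Mul1
cycle 4: stall // r0:6,r1:Mul2,r2:5,r3:Mul1
cycle 5: CDB Mul1=45; issue MUL r1<-Mul1 // r0:6,r1:Mul1,r2:5,r3:45
cycle 6: stall // r0:6,r1:Mul1,r2:5,r3:45
cycle 7: stall // r0:6,r1:Mul1,r2:5,r3:45
cycle 8: stall // r0:6,r1:Mul1,r2:5,r3:45
cycle 9: CDB Mul2=270; issue MUL r1<-Mul2 // r0:6,r1:Mul2,r2:5,r3:45
cycle 10: issue SUB r2<-Add1 // r0:6,r1:Mul2,r2:Add1,r3:45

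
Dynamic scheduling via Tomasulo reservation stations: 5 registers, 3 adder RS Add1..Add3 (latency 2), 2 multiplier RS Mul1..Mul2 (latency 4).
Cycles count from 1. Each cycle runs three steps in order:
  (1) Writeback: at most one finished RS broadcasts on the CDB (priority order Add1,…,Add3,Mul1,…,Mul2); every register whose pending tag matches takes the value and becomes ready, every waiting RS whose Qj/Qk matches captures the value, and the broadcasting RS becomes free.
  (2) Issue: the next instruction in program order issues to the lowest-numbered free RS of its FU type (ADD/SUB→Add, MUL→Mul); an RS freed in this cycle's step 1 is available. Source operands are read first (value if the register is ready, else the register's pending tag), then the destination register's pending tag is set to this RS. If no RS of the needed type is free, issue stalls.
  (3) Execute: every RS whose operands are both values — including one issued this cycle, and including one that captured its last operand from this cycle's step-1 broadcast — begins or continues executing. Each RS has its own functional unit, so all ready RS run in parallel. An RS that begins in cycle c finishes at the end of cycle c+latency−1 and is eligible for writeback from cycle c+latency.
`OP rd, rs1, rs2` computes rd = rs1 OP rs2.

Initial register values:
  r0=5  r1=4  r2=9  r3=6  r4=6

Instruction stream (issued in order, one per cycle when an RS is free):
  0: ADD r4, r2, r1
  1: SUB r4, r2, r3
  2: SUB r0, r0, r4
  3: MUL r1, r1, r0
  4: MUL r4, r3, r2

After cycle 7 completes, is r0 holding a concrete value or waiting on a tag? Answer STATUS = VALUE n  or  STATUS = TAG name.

c1: issue ADD r4<-Add1 | r0:5,r1:4,r2:9,r3:6,r4:Add1
c2: issue SUB r4<-Add2 | r0:5,r1:4,r2:9,r3:6,r4:Add2
c3: CDB Add1=13; issue SUB r0<-Add1 | r0:Add1,r1:4,r2:9,r3:6,r4:Add2
c4: CDB Add2=3; issue MUL r1<-Mul1 | r0:Add1,r1:Mul1,r2:9,r3:6,r4:3
c5: issue MUL r4<-Mul2 | r0:Add1,r1:Mul1,r2:9,r3:6,r4:Mul2
c6: CDB Add1=2 | r0:2,r1:Mul1,r2:9,r3:6,r4:Mul2
c7: - | r0:2,r1:Mul1,r2:9,r3:6,r4:Mul2

STATUS = VALUE 2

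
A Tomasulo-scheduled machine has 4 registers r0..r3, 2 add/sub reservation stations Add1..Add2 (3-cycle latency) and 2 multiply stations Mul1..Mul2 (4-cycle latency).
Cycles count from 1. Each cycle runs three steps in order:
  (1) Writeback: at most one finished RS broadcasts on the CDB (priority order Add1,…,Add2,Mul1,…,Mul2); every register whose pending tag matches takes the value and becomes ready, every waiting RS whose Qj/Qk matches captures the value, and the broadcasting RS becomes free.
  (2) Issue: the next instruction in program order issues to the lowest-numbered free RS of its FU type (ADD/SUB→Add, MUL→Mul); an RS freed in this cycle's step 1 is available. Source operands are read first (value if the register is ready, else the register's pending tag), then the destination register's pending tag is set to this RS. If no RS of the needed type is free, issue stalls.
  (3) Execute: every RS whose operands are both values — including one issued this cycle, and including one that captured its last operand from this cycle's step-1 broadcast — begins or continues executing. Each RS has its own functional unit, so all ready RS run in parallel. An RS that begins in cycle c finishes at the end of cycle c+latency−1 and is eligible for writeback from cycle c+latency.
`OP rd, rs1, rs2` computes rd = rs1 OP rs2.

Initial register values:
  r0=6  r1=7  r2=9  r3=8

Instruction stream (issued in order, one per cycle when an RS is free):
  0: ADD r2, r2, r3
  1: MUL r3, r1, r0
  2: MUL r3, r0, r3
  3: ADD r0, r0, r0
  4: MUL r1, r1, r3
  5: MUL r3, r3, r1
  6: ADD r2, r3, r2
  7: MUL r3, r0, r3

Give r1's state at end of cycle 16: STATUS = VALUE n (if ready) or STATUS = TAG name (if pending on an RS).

STATUS = VALUE 1764

c1: issue ADD r2<-Add1 | r0:6,r1:7,r2:Add1,r3:8
c2: issue MUL r3<-Mul1 | r0:6,r1:7,r2:Add1,r3:Mul1
c3: issue MUL r3<-Mul2 | r0:6,r1:7,r2:Add1,r3:Mul2
c4: CDB Add1=17; issue ADD r0<-Add1 | r0:Add1,r1:7,r2:17,r3:Mul2
c5: stall | r0:Add1,r1:7,r2:17,r3:Mul2
c6: CDB Mul1=42; issue MUL r1<-Mul1 | r0:Add1,r1:Mul1,r2:17,r3:Mul2
c7: CDB Add1=12; stall | r0:12,r1:Mul1,r2:17,r3:Mul2
c8: stall | r0:12,r1:Mul1,r2:17,r3:Mul2
c9: stall | r0:12,r1:Mul1,r2:17,r3:Mul2
c10: CDB Mul2=252; issue MUL r3<-Mul2 | r0:12,r1:Mul1,r2:17,r3:Mul2
c11: issue ADD r2<-Add1 | r0:12,r1:Mul1,r2:Add1,r3:Mul2
c12: stall | r0:12,r1:Mul1,r2:Add1,r3:Mul2
c13: stall | r0:12,r1:Mul1,r2:Add1,r3:Mul2
c14: CDB Mul1=1764; issue MUL r3<-Mul1 | r0:12,r1:1764,r2:Add1,r3:Mul1
c15: - | r0:12,r1:1764,r2:Add1,r3:Mul1
c16: - | r0:12,r1:1764,r2:Add1,r3:Mul1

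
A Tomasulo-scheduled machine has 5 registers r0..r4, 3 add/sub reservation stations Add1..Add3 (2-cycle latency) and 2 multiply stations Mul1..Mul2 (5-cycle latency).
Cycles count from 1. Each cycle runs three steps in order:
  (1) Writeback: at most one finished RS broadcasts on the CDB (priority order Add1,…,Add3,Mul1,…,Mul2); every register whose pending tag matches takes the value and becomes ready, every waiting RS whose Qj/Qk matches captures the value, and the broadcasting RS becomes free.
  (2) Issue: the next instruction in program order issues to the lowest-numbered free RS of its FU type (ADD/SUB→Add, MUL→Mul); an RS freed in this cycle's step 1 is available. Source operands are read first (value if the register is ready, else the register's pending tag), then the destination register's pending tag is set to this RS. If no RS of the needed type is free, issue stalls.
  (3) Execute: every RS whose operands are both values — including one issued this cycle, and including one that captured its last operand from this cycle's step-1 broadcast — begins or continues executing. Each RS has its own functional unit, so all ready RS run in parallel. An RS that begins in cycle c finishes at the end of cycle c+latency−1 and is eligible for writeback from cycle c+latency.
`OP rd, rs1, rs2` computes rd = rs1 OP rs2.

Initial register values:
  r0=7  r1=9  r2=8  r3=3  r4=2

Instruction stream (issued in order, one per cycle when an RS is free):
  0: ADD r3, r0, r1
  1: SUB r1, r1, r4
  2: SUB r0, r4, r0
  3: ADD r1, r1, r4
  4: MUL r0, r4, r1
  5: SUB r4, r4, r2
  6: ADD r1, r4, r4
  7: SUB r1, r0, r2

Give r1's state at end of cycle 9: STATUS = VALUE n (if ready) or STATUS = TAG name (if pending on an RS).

cycle 1: issue ADD r3<-Add1 // r0:7,r1:9,r2:8,r3:Add1,r4:2
cycle 2: issue SUB r1<-Add2 // r0:7,r1:Add2,r2:8,r3:Add1,r4:2
cycle 3: CDB Add1=16; issue SUB r0<-Add1 // r0:Add1,r1:Add2,r2:8,r3:16,r4:2
cycle 4: CDB Add2=7; issue ADD r1<-Add2 // r0:Add1,r1:Add2,r2:8,r3:16,r4:2
cycle 5: CDB Add1=-5; issue MUL r0<-Mul1 // r0:Mul1,r1:Add2,r2:8,r3:16,r4:2
cycle 6: CDB Add2=9; issue SUB r4<-Add1 // r0:Mul1,r1:9,r2:8,r3:16,r4:Add1
cycle 7: issue ADD r1<-Add2 // r0:Mul1,r1:Add2,r2:8,r3:16,r4:Add1
cycle 8: CDB Add1=-6; issue SUB r1<-Add1 // r0:Mul1,r1:Add1,r2:8,r3:16,r4:-6
cycle 9: - // r0:Mul1,r1:Add1,r2:8,r3:16,r4:-6

STATUS = TAG Add1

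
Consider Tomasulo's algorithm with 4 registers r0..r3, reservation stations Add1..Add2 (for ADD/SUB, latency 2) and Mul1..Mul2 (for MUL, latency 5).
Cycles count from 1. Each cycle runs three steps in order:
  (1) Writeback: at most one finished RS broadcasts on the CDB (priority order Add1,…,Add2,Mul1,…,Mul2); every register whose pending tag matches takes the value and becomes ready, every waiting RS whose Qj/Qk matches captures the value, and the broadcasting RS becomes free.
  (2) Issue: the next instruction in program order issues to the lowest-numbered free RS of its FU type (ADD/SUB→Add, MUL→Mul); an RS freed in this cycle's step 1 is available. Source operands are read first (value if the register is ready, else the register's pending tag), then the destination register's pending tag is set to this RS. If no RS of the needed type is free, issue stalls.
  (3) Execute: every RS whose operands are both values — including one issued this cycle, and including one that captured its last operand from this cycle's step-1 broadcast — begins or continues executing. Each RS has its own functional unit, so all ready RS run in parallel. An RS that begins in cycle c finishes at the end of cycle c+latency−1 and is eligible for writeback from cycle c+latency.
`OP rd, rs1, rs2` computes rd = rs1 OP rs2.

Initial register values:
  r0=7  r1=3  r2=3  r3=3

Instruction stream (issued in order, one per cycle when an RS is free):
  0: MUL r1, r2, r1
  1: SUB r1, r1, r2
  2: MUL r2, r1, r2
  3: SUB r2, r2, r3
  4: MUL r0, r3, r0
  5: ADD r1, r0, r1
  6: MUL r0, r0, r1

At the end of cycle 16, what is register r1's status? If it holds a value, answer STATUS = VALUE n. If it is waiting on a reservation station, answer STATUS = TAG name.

STATUS = VALUE 27

cycle 1: issue MUL r1<-Mul1 // r0:7,r1:Mul1,r2:3,r3:3
cycle 2: issue SUB r1<-Add1 // r0:7,r1:Add1,r2:3,r3:3
cycle 3: issue MUL r2<-Mul2 // r0:7,r1:Add1,r2:Mul2,r3:3
cycle 4: issue SUB r2<-Add2 // r0:7,r1:Add1,r2:Add2,r3:3
cycle 5: stall // r0:7,r1:Add1,r2:Add2,r3:3
cycle 6: CDB Mul1=9; issue MUL r0<-Mul1 // r0:Mul1,r1:Add1,r2:Add2,r3:3
cycle 7: stall // r0:Mul1,r1:Add1,r2:Add2,r3:3
cycle 8: CDB Add1=6; issue ADD r1<-Add1 // r0:Mul1,r1:Add1,r2:Add2,r3:3
cycle 9: stall // r0:Mul1,r1:Add1,r2:Add2,r3:3
cycle 10: stall // r0:Mul1,r1:Add1,r2:Add2,r3:3
cycle 11: CDB Mul1=21; issue MUL r0<-Mul1 // r0:Mul1,r1:Add1,r2:Add2,r3:3
cycle 12: - // r0:Mul1,r1:Add1,r2:Add2,r3:3
cycle 13: CDB Add1=27 // r0:Mul1,r1:27,r2:Add2,r3:3
cycle 14: CDB Mul2=18 // r0:Mul1,r1:27,r2:Add2,r3:3
cycle 15: - // r0:Mul1,r1:27,r2:Add2,r3:3
cycle 16: CDB Add2=15 // r0:Mul1,r1:27,r2:15,r3:3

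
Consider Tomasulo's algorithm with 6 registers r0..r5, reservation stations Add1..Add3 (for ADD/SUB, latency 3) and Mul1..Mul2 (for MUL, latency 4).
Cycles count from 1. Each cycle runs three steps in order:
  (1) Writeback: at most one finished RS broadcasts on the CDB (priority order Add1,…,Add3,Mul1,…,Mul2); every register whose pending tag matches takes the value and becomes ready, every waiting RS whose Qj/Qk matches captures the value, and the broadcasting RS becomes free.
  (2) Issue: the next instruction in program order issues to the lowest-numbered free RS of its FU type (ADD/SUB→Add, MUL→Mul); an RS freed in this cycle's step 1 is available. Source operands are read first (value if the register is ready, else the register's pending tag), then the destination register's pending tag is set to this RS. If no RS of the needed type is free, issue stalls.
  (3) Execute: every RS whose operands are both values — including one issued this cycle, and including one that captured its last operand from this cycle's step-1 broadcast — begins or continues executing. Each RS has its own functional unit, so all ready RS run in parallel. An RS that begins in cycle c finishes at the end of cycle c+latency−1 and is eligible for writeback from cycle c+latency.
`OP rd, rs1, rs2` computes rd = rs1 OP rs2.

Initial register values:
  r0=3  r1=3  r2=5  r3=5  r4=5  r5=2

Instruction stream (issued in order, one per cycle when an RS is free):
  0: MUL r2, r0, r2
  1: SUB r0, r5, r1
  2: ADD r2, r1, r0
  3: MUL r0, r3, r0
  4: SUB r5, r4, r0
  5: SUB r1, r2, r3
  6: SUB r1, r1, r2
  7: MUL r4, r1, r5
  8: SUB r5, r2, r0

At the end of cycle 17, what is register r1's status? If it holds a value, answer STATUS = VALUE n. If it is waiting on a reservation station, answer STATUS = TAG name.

STATUS = VALUE -5

cycle 1: issue MUL r2<-Mul1 // r0:3,r1:3,r2:Mul1,r3:5,r4:5,r5:2
cycle 2: issue SUB r0<-Add1 // r0:Add1,r1:3,r2:Mul1,r3:5,r4:5,r5:2
cycle 3: issue ADD r2<-Add2 // r0:Add1,r1:3,r2:Add2,r3:5,r4:5,r5:2
cycle 4: issue MUL r0<-Mul2 // r0:Mul2,r1:3,r2:Add2,r3:5,r4:5,r5:2
cycle 5: CDB Add1=-1; issue SUB r5<-Add1 // r0:Mul2,r1:3,r2:Add2,r3:5,r4:5,r5:Add1
cycle 6: CDB Mul1=15; issue SUB r1<-Add3 // r0:Mul2,r1:Add3,r2:Add2,r3:5,r4:5,r5:Add1
cycle 7: stall // r0:Mul2,r1:Add3,r2:Add2,r3:5,r4:5,r5:Add1
cycle 8: CDB Add2=2; issue SUB r1<-Add2 // r0:Mul2,r1:Add2,r2:2,r3:5,r4:5,r5:Add1
cycle 9: CDB Mul2=-5; issue MUL r4<-Mul1 // r0:-5,r1:Add2,r2:2,r3:5,r4:Mul1,r5:Add1
cycle 10: stall // r0:-5,r1:Add2,r2:2,r3:5,r4:Mul1,r5:Add1
cycle 11: CDB Add3=-3; issue SUB r5<-Add3 // r0:-5,r1:Add2,r2:2,r3:5,r4:Mul1,r5:Add3
cycle 12: CDB Add1=10 // r0:-5,r1:Add2,r2:2,r3:5,r4:Mul1,r5:Add3
cycle 13: - // r0:-5,r1:Add2,r2:2,r3:5,r4:Mul1,r5:Add3
cycle 14: CDB Add2=-5 // r0:-5,r1:-5,r2:2,r3:5,r4:Mul1,r5:Add3
cycle 15: CDB Add3=7 // r0:-5,r1:-5,r2:2,r3:5,r4:Mul1,r5:7
cycle 16: - // r0:-5,r1:-5,r2:2,r3:5,r4:Mul1,r5:7
cycle 17: - // r0:-5,r1:-5,r2:2,r3:5,r4:Mul1,r5:7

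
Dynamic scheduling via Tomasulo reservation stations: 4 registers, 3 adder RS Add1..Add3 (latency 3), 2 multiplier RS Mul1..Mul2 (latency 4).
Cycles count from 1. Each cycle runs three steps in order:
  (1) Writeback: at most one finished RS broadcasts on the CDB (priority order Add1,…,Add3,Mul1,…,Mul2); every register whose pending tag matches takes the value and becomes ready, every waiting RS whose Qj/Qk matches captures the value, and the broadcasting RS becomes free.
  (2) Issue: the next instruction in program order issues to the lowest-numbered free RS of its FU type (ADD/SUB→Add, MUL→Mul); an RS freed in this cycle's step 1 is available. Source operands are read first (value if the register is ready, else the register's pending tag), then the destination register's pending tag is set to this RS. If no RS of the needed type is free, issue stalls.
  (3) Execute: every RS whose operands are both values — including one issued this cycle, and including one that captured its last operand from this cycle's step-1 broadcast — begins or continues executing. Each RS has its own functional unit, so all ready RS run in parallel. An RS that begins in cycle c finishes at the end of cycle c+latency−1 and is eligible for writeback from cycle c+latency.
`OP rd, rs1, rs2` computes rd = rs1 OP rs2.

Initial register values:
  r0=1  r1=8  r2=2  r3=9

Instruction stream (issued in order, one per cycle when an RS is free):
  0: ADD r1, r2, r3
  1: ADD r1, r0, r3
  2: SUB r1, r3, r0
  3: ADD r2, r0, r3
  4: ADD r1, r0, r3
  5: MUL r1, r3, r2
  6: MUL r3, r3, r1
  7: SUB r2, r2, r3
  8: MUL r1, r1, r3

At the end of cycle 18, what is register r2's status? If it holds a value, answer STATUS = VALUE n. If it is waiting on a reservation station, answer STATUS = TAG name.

c1: issue ADD r1<-Add1 | r0:1,r1:Add1,r2:2,r3:9
c2: issue ADD r1<-Add2 | r0:1,r1:Add2,r2:2,r3:9
c3: issue SUB r1<-Add3 | r0:1,r1:Add3,r2:2,r3:9
c4: CDB Add1=11; issue ADD r2<-Add1 | r0:1,r1:Add3,r2:Add1,r3:9
c5: CDB Add2=10; issue ADD r1<-Add2 | r0:1,r1:Add2,r2:Add1,r3:9
c6: CDB Add3=8; issue MUL r1<-Mul1 | r0:1,r1:Mul1,r2:Add1,r3:9
c7: CDB Add1=10; issue MUL r3<-Mul2 | r0:1,r1:Mul1,r2:10,r3:Mul2
c8: CDB Add2=10; issue SUB r2<-Add1 | r0:1,r1:Mul1,r2:Add1,r3:Mul2
c9: stall | r0:1,r1:Mul1,r2:Add1,r3:Mul2
c10: stall | r0:1,r1:Mul1,r2:Add1,r3:Mul2
c11: CDB Mul1=90; issue MUL r1<-Mul1 | r0:1,r1:Mul1,r2:Add1,r3:Mul2
c12: - | r0:1,r1:Mul1,r2:Add1,r3:Mul2
c13: - | r0:1,r1:Mul1,r2:Add1,r3:Mul2
c14: - | r0:1,r1:Mul1,r2:Add1,r3:Mul2
c15: CDB Mul2=810 | r0:1,r1:Mul1,r2:Add1,r3:810
c16: - | r0:1,r1:Mul1,r2:Add1,r3:810
c17: - | r0:1,r1:Mul1,r2:Add1,r3:810
c18: CDB Add1=-800 | r0:1,r1:Mul1,r2:-800,r3:810

STATUS = VALUE -800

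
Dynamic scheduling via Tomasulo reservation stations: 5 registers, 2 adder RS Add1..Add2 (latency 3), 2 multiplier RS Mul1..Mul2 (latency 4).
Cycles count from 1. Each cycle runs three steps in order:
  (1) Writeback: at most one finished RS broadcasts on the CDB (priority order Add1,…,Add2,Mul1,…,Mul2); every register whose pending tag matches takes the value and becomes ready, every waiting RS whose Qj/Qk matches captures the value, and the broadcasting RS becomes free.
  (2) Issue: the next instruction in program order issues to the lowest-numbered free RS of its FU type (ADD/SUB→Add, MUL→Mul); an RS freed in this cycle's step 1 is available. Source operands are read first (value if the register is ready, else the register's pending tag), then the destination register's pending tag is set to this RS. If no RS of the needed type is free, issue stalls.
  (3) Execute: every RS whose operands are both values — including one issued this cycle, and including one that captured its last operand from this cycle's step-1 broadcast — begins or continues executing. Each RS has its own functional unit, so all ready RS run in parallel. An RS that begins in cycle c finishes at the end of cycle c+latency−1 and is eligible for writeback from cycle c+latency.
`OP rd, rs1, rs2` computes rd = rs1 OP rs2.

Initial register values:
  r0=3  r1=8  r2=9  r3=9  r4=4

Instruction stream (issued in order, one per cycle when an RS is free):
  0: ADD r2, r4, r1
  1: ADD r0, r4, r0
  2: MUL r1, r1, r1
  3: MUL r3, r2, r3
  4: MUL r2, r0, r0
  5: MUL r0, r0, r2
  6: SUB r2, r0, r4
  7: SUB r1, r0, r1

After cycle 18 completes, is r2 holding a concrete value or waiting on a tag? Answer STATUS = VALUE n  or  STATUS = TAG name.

  c1: issue ADD r2<-Add1  regs: r0:3,r1:8,r2:Add1,r3:9,r4:4
  c2: issue ADD r0<-Add2  regs: r0:Add2,r1:8,r2:Add1,r3:9,r4:4
  c3: issue MUL r1<-Mul1  regs: r0:Add2,r1:Mul1,r2:Add1,r3:9,r4:4
  c4: CDB Add1=12; issue MUL r3<-Mul2  regs: r0:Add2,r1:Mul1,r2:12,r3:Mul2,r4:4
  c5: CDB Add2=7; stall  regs: r0:7,r1:Mul1,r2:12,r3:Mul2,r4:4
  c6: stall  regs: r0:7,r1:Mul1,r2:12,r3:Mul2,r4:4
  c7: CDB Mul1=64; issue MUL r2<-Mul1  regs: r0:7,r1:64,r2:Mul1,r3:Mul2,r4:4
  c8: CDB Mul2=108; issue MUL r0<-Mul2  regs: r0:Mul2,r1:64,r2:Mul1,r3:108,r4:4
  c9: issue SUB r2<-Add1  regs: r0:Mul2,r1:64,r2:Add1,r3:108,r4:4
  c10: issue SUB r1<-Add2  regs: r0:Mul2,r1:Add2,r2:Add1,r3:108,r4:4
  c11: CDB Mul1=49  regs: r0:Mul2,r1:Add2,r2:Add1,r3:108,r4:4
  c12: -  regs: r0:Mul2,r1:Add2,r2:Add1,r3:108,r4:4
  c13: -  regs: r0:Mul2,r1:Add2,r2:Add1,r3:108,r4:4
  c14: -  regs: r0:Mul2,r1:Add2,r2:Add1,r3:108,r4:4
  c15: CDB Mul2=343  regs: r0:343,r1:Add2,r2:Add1,r3:108,r4:4
  c16: -  regs: r0:343,r1:Add2,r2:Add1,r3:108,r4:4
  c17: -  regs: r0:343,r1:Add2,r2:Add1,r3:108,r4:4
  c18: CDB Add1=339  regs: r0:343,r1:Add2,r2:339,r3:108,r4:4

STATUS = VALUE 339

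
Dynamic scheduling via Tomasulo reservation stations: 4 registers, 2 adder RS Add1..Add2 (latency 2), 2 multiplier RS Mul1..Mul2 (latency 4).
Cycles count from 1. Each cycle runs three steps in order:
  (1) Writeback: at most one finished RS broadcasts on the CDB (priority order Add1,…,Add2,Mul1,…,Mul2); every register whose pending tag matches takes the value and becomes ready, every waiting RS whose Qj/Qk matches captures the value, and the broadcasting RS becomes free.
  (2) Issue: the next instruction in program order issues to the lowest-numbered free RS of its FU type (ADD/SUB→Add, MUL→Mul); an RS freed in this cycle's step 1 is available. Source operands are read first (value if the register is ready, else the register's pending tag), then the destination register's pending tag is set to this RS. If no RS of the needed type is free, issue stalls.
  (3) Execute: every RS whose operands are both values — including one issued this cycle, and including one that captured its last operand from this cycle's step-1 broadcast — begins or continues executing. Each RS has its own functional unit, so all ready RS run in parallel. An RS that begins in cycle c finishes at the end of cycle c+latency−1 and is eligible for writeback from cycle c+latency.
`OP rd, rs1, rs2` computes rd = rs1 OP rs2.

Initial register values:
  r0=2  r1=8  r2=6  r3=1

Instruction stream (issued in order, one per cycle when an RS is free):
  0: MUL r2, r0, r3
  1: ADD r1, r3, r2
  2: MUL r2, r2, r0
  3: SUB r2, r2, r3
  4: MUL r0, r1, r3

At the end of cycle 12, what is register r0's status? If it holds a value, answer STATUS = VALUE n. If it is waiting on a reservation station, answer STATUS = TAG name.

STATUS = VALUE 3

c1: issue MUL r2<-Mul1 | r0:2,r1:8,r2:Mul1,r3:1
c2: issue ADD r1<-Add1 | r0:2,r1:Add1,r2:Mul1,r3:1
c3: issue MUL r2<-Mul2 | r0:2,r1:Add1,r2:Mul2,r3:1
c4: issue SUB r2<-Add2 | r0:2,r1:Add1,r2:Add2,r3:1
c5: CDB Mul1=2; issue MUL r0<-Mul1 | r0:Mul1,r1:Add1,r2:Add2,r3:1
c6: - | r0:Mul1,r1:Add1,r2:Add2,r3:1
c7: CDB Add1=3 | r0:Mul1,r1:3,r2:Add2,r3:1
c8: - | r0:Mul1,r1:3,r2:Add2,r3:1
c9: CDB Mul2=4 | r0:Mul1,r1:3,r2:Add2,r3:1
c10: - | r0:Mul1,r1:3,r2:Add2,r3:1
c11: CDB Add2=3 | r0:Mul1,r1:3,r2:3,r3:1
c12: CDB Mul1=3 | r0:3,r1:3,r2:3,r3:1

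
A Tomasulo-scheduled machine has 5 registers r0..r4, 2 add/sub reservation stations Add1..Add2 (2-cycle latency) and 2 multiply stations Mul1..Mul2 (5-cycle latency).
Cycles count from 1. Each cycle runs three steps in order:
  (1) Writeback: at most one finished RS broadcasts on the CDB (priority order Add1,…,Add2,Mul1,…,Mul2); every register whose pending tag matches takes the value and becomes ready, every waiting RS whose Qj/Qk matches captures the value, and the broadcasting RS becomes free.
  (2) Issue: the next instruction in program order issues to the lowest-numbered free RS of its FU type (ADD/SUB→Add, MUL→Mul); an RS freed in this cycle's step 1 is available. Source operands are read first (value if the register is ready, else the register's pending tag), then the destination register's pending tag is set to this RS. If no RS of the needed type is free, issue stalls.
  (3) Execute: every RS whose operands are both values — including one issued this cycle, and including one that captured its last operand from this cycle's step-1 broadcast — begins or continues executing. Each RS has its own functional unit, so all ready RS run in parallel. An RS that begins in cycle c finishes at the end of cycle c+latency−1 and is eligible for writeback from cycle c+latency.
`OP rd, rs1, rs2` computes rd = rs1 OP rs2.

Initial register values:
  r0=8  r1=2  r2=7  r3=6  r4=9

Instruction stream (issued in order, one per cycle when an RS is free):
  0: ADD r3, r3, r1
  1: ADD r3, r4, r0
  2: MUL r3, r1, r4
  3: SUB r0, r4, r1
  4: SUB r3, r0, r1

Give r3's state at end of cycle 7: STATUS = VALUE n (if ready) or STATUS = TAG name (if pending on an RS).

cycle 1: issue ADD r3<-Add1 // r0:8,r1:2,r2:7,r3:Add1,r4:9
cycle 2: issue ADD r3<-Add2 // r0:8,r1:2,r2:7,r3:Add2,r4:9
cycle 3: CDB Add1=8; issue MUL r3<-Mul1 // r0:8,r1:2,r2:7,r3:Mul1,r4:9
cycle 4: CDB Add2=17; issue SUB r0<-Add1 // r0:Add1,r1:2,r2:7,r3:Mul1,r4:9
cycle 5: issue SUB r3<-Add2 // r0:Add1,r1:2,r2:7,r3:Add2,r4:9
cycle 6: CDB Add1=7 // r0:7,r1:2,r2:7,r3:Add2,r4:9
cycle 7: - // r0:7,r1:2,r2:7,r3:Add2,r4:9

STATUS = TAG Add2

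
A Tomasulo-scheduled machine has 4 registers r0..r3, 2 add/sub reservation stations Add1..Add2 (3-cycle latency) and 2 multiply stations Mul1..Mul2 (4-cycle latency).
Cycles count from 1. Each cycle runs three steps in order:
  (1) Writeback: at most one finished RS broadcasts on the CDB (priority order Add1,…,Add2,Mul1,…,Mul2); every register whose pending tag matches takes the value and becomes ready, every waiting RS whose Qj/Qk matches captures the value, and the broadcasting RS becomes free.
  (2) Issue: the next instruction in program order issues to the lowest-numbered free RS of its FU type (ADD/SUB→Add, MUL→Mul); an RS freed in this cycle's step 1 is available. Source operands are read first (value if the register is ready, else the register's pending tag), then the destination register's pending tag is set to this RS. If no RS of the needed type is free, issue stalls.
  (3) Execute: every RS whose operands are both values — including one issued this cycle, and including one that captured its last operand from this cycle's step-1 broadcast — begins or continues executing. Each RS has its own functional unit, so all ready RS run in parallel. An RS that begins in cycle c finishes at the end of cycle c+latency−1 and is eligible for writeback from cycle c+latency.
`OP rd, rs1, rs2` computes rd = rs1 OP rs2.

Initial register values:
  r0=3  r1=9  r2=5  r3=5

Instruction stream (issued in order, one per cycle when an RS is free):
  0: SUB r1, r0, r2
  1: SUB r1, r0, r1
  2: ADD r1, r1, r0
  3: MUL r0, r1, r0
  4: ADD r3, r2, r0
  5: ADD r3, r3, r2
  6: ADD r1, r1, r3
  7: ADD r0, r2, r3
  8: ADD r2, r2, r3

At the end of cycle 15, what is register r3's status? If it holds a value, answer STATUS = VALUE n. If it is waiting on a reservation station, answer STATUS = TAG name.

STATUS = TAG Add1

c1: issue SUB r1<-Add1 | r0:3,r1:Add1,r2:5,r3:5
c2: issue SUB r1<-Add2 | r0:3,r1:Add2,r2:5,r3:5
c3: stall | r0:3,r1:Add2,r2:5,r3:5
c4: CDB Add1=-2; issue ADD r1<-Add1 | r0:3,r1:Add1,r2:5,r3:5
c5: issue MUL r0<-Mul1 | r0:Mul1,r1:Add1,r2:5,r3:5
c6: stall | r0:Mul1,r1:Add1,r2:5,r3:5
c7: CDB Add2=5; issue ADD r3<-Add2 | r0:Mul1,r1:Add1,r2:5,r3:Add2
c8: stall | r0:Mul1,r1:Add1,r2:5,r3:Add2
c9: stall | r0:Mul1,r1:Add1,r2:5,r3:Add2
c10: CDB Add1=8; issue ADD r3<-Add1 | r0:Mul1,r1:8,r2:5,r3:Add1
c11: stall | r0:Mul1,r1:8,r2:5,r3:Add1
c12: stall | r0:Mul1,r1:8,r2:5,r3:Add1
c13: stall | r0:Mul1,r1:8,r2:5,r3:Add1
c14: CDB Mul1=24; stall | r0:24,r1:8,r2:5,r3:Add1
c15: stall | r0:24,r1:8,r2:5,r3:Add1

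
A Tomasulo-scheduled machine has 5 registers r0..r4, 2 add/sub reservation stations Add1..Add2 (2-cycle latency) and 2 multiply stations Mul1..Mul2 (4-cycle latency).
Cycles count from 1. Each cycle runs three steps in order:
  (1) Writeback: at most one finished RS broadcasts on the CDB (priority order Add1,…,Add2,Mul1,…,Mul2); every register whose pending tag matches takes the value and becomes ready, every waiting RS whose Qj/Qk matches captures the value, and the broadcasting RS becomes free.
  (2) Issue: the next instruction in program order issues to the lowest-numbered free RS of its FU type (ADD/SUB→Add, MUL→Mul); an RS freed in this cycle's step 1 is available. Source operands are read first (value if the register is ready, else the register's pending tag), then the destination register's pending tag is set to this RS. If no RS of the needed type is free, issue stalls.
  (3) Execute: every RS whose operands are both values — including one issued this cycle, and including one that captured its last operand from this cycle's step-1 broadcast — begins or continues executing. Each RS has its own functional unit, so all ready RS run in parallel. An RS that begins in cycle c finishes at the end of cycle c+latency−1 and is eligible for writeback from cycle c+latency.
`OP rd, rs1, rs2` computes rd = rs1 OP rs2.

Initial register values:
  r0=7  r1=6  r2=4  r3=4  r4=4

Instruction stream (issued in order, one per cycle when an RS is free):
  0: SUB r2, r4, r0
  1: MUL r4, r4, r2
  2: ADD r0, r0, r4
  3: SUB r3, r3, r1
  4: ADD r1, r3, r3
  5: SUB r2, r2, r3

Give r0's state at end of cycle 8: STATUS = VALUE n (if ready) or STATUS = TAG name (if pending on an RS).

STATUS = TAG Add1

  c1: issue SUB r2<-Add1  regs: r0:7,r1:6,r2:Add1,r3:4,r4:4
  c2: issue MUL r4<-Mul1  regs: r0:7,r1:6,r2:Add1,r3:4,r4:Mul1
  c3: CDB Add1=-3; issue ADD r0<-Add1  regs: r0:Add1,r1:6,r2:-3,r3:4,r4:Mul1
  c4: issue SUB r3<-Add2  regs: r0:Add1,r1:6,r2:-3,r3:Add2,r4:Mul1
  c5: stall  regs: r0:Add1,r1:6,r2:-3,r3:Add2,r4:Mul1
  c6: CDB Add2=-2; issue ADD r1<-Add2  regs: r0:Add1,r1:Add2,r2:-3,r3:-2,r4:Mul1
  c7: CDB Mul1=-12; stall  regs: r0:Add1,r1:Add2,r2:-3,r3:-2,r4:-12
  c8: CDB Add2=-4; issue SUB r2<-Add2  regs: r0:Add1,r1:-4,r2:Add2,r3:-2,r4:-12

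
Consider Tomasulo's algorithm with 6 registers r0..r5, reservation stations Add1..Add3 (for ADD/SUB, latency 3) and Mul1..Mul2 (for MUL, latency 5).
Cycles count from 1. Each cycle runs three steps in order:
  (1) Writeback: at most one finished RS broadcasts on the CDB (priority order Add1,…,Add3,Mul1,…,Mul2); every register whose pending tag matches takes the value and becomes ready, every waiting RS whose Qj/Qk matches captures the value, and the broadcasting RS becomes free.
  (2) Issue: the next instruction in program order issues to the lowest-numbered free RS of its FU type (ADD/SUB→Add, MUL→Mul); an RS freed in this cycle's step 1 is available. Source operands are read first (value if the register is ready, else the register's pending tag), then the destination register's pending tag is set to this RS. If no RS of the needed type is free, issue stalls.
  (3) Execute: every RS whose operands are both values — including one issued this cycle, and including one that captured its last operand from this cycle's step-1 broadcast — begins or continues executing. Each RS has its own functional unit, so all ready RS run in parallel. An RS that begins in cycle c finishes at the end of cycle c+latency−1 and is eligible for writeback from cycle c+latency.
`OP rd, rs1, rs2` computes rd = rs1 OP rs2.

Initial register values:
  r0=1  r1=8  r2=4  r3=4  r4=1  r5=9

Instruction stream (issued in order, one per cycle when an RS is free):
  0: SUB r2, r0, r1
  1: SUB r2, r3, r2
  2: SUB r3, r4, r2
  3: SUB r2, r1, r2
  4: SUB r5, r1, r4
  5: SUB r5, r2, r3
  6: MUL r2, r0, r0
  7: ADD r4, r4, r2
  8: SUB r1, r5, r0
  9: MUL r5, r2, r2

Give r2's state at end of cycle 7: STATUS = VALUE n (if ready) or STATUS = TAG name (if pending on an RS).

STATUS = TAG Add1

  c1: issue SUB r2<-Add1  regs: r0:1,r1:8,r2:Add1,r3:4,r4:1,r5:9
  c2: issue SUB r2<-Add2  regs: r0:1,r1:8,r2:Add2,r3:4,r4:1,r5:9
  c3: issue SUB r3<-Add3  regs: r0:1,r1:8,r2:Add2,r3:Add3,r4:1,r5:9
  c4: CDB Add1=-7; issue SUB r2<-Add1  regs: r0:1,r1:8,r2:Add1,r3:Add3,r4:1,r5:9
  c5: stall  regs: r0:1,r1:8,r2:Add1,r3:Add3,r4:1,r5:9
  c6: stall  regs: r0:1,r1:8,r2:Add1,r3:Add3,r4:1,r5:9
  c7: CDB Add2=11; issue SUB r5<-Add2  regs: r0:1,r1:8,r2:Add1,r3:Add3,r4:1,r5:Add2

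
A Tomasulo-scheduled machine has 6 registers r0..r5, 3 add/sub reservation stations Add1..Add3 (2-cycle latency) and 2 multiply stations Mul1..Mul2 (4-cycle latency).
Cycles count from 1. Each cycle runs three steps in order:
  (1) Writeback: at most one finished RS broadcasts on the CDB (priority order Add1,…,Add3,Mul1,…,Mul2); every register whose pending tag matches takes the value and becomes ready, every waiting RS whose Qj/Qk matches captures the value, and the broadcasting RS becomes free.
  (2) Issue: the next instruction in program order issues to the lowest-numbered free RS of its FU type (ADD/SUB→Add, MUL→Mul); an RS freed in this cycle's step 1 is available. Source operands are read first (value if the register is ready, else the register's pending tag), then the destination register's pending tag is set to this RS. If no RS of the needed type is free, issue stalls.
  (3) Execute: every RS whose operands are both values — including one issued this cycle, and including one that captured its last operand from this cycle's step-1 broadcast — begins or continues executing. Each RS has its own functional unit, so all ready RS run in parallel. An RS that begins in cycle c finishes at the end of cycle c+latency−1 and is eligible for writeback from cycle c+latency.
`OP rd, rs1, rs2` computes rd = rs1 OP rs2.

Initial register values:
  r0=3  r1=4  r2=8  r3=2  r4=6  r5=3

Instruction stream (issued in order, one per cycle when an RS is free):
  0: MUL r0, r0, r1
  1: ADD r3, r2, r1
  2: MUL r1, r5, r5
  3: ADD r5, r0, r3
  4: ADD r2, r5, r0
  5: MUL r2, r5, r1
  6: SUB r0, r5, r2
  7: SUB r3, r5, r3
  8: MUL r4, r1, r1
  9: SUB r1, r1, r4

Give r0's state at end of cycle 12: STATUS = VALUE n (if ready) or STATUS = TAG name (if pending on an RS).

STATUS = TAG Add1

  c1: issue MUL r0<-Mul1  regs: r0:Mul1,r1:4,r2:8,r3:2,r4:6,r5:3
  c2: issue ADD r3<-Add1  regs: r0:Mul1,r1:4,r2:8,r3:Add1,r4:6,r5:3
  c3: issue MUL r1<-Mul2  regs: r0:Mul1,r1:Mul2,r2:8,r3:Add1,r4:6,r5:3
  c4: CDB Add1=12; issue ADD r5<-Add1  regs: r0:Mul1,r1:Mul2,r2:8,r3:12,r4:6,r5:Add1
  c5: CDB Mul1=12; issue ADD r2<-Add2  regs: r0:12,r1:Mul2,r2:Add2,r3:12,r4:6,r5:Add1
  c6: issue MUL r2<-Mul1  regs: r0:12,r1:Mul2,r2:Mul1,r3:12,r4:6,r5:Add1
  c7: CDB Add1=24; issue SUB r0<-Add1  regs: r0:Add1,r1:Mul2,r2:Mul1,r3:12,r4:6,r5:24
  c8: CDB Mul2=9; issue SUB r3<-Add3  regs: r0:Add1,r1:9,r2:Mul1,r3:Add3,r4:6,r5:24
  c9: CDB Add2=36; issue MUL r4<-Mul2  regs: r0:Add1,r1:9,r2:Mul1,r3:Add3,r4:Mul2,r5:24
  c10: CDB Add3=12; issue SUB r1<-Add2  regs: r0:Add1,r1:Add2,r2:Mul1,r3:12,r4:Mul2,r5:24
  c11: -  regs: r0:Add1,r1:Add2,r2:Mul1,r3:12,r4:Mul2,r5:24
  c12: CDB Mul1=216  regs: r0:Add1,r1:Add2,r2:216,r3:12,r4:Mul2,r5:24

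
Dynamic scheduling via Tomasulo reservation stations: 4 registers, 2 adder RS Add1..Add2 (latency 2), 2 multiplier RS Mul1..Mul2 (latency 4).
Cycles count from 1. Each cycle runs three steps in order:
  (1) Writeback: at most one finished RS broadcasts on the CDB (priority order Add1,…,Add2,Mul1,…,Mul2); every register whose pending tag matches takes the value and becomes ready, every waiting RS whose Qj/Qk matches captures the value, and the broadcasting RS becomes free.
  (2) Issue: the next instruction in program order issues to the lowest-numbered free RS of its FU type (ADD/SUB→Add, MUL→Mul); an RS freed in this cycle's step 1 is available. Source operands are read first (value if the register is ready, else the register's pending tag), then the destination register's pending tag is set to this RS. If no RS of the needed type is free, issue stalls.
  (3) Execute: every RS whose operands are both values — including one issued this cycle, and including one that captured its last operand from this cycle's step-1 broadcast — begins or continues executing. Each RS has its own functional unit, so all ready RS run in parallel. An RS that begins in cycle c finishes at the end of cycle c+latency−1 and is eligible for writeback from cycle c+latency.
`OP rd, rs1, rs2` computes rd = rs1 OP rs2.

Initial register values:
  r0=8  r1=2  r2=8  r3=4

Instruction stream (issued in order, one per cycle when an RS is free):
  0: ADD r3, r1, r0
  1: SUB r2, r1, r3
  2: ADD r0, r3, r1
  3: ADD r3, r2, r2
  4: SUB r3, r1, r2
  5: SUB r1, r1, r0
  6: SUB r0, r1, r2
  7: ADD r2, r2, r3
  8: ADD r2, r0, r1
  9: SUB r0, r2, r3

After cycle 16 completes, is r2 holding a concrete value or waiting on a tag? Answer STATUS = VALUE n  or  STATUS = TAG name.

cycle 1: issue ADD r3<-Add1 // r0:8,r1:2,r2:8,r3:Add1
cycle 2: issue SUB r2<-Add2 // r0:8,r1:2,r2:Add2,r3:Add1
cycle 3: CDB Add1=10; issue ADD r0<-Add1 // r0:Add1,r1:2,r2:Add2,r3:10
cycle 4: stall // r0:Add1,r1:2,r2:Add2,r3:10
cycle 5: CDB Add1=12; issue ADD r3<-Add1 // r0:12,r1:2,r2:Add2,r3:Add1
cycle 6: CDB Add2=-8; issue SUB r3<-Add2 // r0:12,r1:2,r2:-8,r3:Add2
cycle 7: stall // r0:12,r1:2,r2:-8,r3:Add2
cycle 8: CDB Add1=-16; issue SUB r1<-Add1 // r0:12,r1:Add1,r2:-8,r3:Add2
cycle 9: CDB Add2=10; issue SUB r0<-Add2 // r0:Add2,r1:Add1,r2:-8,r3:10
cycle 10: CDB Add1=-10; issue ADD r2<-Add1 // r0:Add2,r1:-10,r2:Add1,r3:10
cycle 11: stall // r0:Add2,r1:-10,r2:Add1,r3:10
cycle 12: CDB Add1=2; issue ADD r2<-Add1 // r0:Add2,r1:-10,r2:Add1,r3:10
cycle 13: CDB Add2=-2; issue SUB r0<-Add2 // r0:Add2,r1:-10,r2:Add1,r3:10
cycle 14: - // r0:Add2,r1:-10,r2:Add1,r3:10
cycle 15: CDB Add1=-12 // r0:Add2,r1:-10,r2:-12,r3:10
cycle 16: - // r0:Add2,r1:-10,r2:-12,r3:10

STATUS = VALUE -12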